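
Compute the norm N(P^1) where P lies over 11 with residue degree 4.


N(P^a) = p^(a*f)
= 11^(1*4)
= 11^4
= 14641

14641


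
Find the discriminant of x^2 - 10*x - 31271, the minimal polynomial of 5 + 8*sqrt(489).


The element 5 + 8*sqrt(489) has minimal polynomial:
x^2 - 10*x - 31271
Discriminant = (-10)^2 - 4*(-31271)
= 100 + 125084
= 125184

125184


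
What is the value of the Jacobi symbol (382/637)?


Compute (382/637) via quadratic reciprocity:
  pull out 2: (2/637) = -1  (since 637 mod 8 = 5)
  reciprocity: (191/637) -> +(637/191)
  reduce: (64/191)
  pull out 2: (2/191) = +1  (since 191 mod 8 = 7)
  pull out 2: (2/191) = +1  (since 191 mod 8 = 7)
  pull out 2: (2/191) = +1  (since 191 mod 8 = 7)
  pull out 2: (2/191) = +1  (since 191 mod 8 = 7)
  pull out 2: (2/191) = +1  (since 191 mod 8 = 7)
  pull out 2: (2/191) = +1  (since 191 mod 8 = 7)
  (1/191) = 1
Product of signs = -1

-1


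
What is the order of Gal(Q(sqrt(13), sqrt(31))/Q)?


The 2 square roots of distinct primes are multiplicatively independent over Q,
so [K:Q] = 2^2 and Gal(K/Q) is isomorphic to (Z/2Z)^2.
|Gal| = 2^2 = 4

4


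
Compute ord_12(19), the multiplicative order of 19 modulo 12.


We want ord_12(19), the smallest k >= 1 with 19^k = 1 mod 12.
n = 12 = 2^2 * 3, phi(12) = 4; the order divides phi(n).
Divisors of 4: 1, 2, 4
Repeated squaring mod 12: 19^1 = 7, 19^2 = 1, 19^4 = 1
Test divisors in increasing order:
  k=1: 19^1 = 7 mod 12
  k=2: 19^2 = 1 mod 12  <- first divisor giving 1
Order = 2

2


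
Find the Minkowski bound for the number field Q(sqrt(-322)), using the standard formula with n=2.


d = -322, d mod 4 = 2, so disc(K) = 4d = -1288; |disc(K)| = 1288
Imaginary quadratic field, so n = 2, s = r2 = 1, r1 = 0
M = (n!/n^n) * (4/pi)^s * sqrt(|disc(K)|) = (2!/2^2) * (4/pi)^1 * sqrt(1288)
= 0.5 * 1.273240 * 35.888717
= 22.8475

22.8475


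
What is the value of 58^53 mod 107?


p = 107 is prime and the exponent is (p-1)/2 = 53, so by Euler's criterion 58^53 = (58/107) = +1 or -1 mod 107.
Compute by square-and-multiply:
  53 = 32 + 16 + 4 + 1 (binary 110101)
  Repeated squaring mod 107: 58^1 = 58, 58^2 = 47, 58^4 = 69, 58^8 = 53, 58^16 = 27, 58^32 = 87
  58^53 = 58^32 * 58^16 * 58^4 * 58^1 = 87 * 27 * 69 * 58 mod 107
    87 * 27 = 2349 = 102 mod 107
    102 * 69 = 7038 = 83 mod 107
    83 * 58 = 4814 = 106 mod 107
  58^53 = 106 mod 107
Result 106 = p - 1 = -1 mod 107: 58 is a quadratic non-residue mod 107. As a residue in [0, p-1] the value is 106.
58^53 mod 107 = 106

106


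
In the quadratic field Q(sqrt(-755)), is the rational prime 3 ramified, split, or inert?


K = Q(sqrt(-755)). Since d mod 4 = 1, disc(K) = -755.
Check p | disc: -755 mod 3 = 1.
p does not divide disc. Compute Legendre symbol (d/p):
1^((3-1)/2) mod 3 = 1
(d/p) = 1, so p splits: (p) = P*P' with e=1, f=1, g=2.
Therefore p is split.

split


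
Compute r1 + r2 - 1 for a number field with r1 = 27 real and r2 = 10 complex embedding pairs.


By Dirichlet's unit theorem:
rank = r1 + r2 - 1
= 27 + 10 - 1
= 36

36


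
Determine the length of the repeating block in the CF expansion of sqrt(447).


Run the CF algorithm for sqrt(447).
a_0 = floor(sqrt(447)) = 21; set m_0=0, q_0=1.
Recurrence: m' = q*a - m,  q' = (d - m'^2)/q,  a' = floor((a_0 + m')/q').
  step 1: m=21, q=6, a=7
  step 2: m=21, q=1, a=42
a_2 = 2*a_0 = 42, so the period closes here.
sqrt(447) = [21; 7, 42]
Period length = 2

2


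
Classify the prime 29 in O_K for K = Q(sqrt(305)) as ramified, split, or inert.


K = Q(sqrt(305)). Since d mod 4 = 1, disc(K) = 305.
Check p | disc: 305 mod 29 = 15.
p does not divide disc. Compute Legendre symbol (d/p):
15^((29-1)/2) mod 29 = -1
(d/p) = -1, so p is inert: (p) stays prime with e=1, f=2, g=1.
Therefore p is inert.

inert


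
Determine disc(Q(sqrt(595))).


For K = Q(sqrt(d)) with d squarefree: disc(K) = d if d = 1 mod 4, and disc(K) = 4d if d = 2 or 3 mod 4.
Here d = 595, and d mod 4 = 3.
d = 3 mod 4, not 1 (O_K = Z[sqrt(d)]), so disc(K) = 4d = 4 * (595) = 2380

2380


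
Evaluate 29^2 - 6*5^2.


x^2 - d*y^2
= 29^2 - 6*5^2
= 841 - 150
= 691

691


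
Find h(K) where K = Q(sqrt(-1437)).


K = Q(sqrt(-1437)). d mod 4 = 3, so D = disc(K) = 4d = -5748
h(K) equals the number of primitive reduced positive-definite forms (a, b, c) = a*x^2 + b*x*y + c*y^2 with b^2 - 4ac = D,
where reduced means |b| <= a <= c, with b >= 0 whenever |b| = a or a = c, and primitive means gcd(a, b, c) = 1.
Reduced forces 3a^2 <= |D| = 5748, so 1 <= a <= 43; b must have the parity of D, and c = (b^2 - D)/(4a) must be an integer >= a.
Enumerate a = 1..43, b in [-a, a]:
  a=1: (1, 0, 1437)  [1]
  a=2: (2, 2, 719)  [1]
  a=3: (3, 0, 479)  [1]
  a=4..5: none
  a=6: (6, 6, 241)  [1]
  a=7..10: none
  a=11: (11, -4, 131), (11, 4, 131)  [2]
  a=12..16: none
  a=17: (17, -10, 86), (17, 10, 86)  [2]
  a=18: none
  a=19: (19, -16, 79), (19, 16, 79)  [2]
  a=20..21: none
  a=22: (22, -18, 69), (22, 18, 69)  [2]
  a=23: (23, -18, 66), (23, 18, 66)  [2]
  a=24..28: none
  a=29: (29, -20, 53), (29, 20, 53)  [2]
  a=30: none
  a=31: (31, -24, 51), (31, 24, 51)  [2]
  a=32: none
  a=33: (33, -18, 46), (33, 18, 46)  [2]
  a=34: (34, -10, 43), (34, 10, 43)  [2]
  a=35..37: none
  a=38: (38, -22, 41), (38, 22, 41)  [2]
  a=39..43: none
Total reduced forms: 1 + 1 + 1 + 1 + 2 + 2 + 2 + 2 + 2 + 2 + 2 + 2 + 2 + 2 = 24
h = 24

24


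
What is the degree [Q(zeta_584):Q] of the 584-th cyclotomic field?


The degree equals Euler's totient phi(584).
584 = 2^3 * 73
phi(584) = 288

288


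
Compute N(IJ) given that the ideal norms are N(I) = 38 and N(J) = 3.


N(IJ) = N(I) * N(J)
= 38 * 3
= 114

114


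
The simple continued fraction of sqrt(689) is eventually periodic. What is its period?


Run the CF algorithm for sqrt(689).
a_0 = floor(sqrt(689)) = 26; set m_0=0, q_0=1.
Recurrence: m' = q*a - m,  q' = (d - m'^2)/q,  a' = floor((a_0 + m')/q').
  step 1: m=26, q=13, a=4
  step 2: m=26, q=1, a=52
a_2 = 2*a_0 = 52, so the period closes here.
sqrt(689) = [26; 4, 52]
Period length = 2

2


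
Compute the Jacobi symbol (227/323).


Compute (227/323) via quadratic reciprocity:
  reciprocity: (227/323) -> -(323/227)
  reduce: (96/227)
  pull out 2: (2/227) = -1  (since 227 mod 8 = 3)
  pull out 2: (2/227) = -1  (since 227 mod 8 = 3)
  pull out 2: (2/227) = -1  (since 227 mod 8 = 3)
  pull out 2: (2/227) = -1  (since 227 mod 8 = 3)
  pull out 2: (2/227) = -1  (since 227 mod 8 = 3)
  reciprocity: (3/227) -> -(227/3)
  reduce: (2/3)
  pull out 2: (2/3) = -1  (since 3 mod 8 = 3)
  (1/3) = 1
Product of signs = 1

1


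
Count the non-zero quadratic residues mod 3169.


For prime p, the number of non-zero quadratic residues is (p-1)/2.
= (3169-1)/2
= 1584

1584


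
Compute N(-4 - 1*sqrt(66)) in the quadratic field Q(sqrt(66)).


N(a + b*sqrt(d)) = a^2 - d*b^2
= (-4)^2 - (66)*(-1)^2
= 16 - 66
= -50

-50


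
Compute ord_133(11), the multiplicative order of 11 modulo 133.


We want ord_133(11), the smallest k >= 1 with 11^k = 1 mod 133.
n = 133 = 7 * 19, phi(133) = 108; the order divides phi(n).
Divisors of 108: 1, 2, 3, 4, 6, 9, 12, 18, 27, 36, 54, 108
Repeated squaring mod 133: 11^1 = 11, 11^2 = 121, 11^4 = 11, 11^8 = 121, 11^16 = 11, 11^32 = 121, 11^64 = 11
Test divisors in increasing order:
  k=1: 11^1 = 11 mod 133
  k=2: 11^2 = 121 mod 133
  k=3: 11^3 = 121 * 11 = 1 mod 133  <- first divisor giving 1
Order = 3

3


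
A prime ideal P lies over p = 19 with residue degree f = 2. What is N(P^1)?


N(P^a) = p^(a*f)
= 19^(1*2)
= 19^2
= 361

361


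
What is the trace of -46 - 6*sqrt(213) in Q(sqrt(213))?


Tr(a + b*sqrt(d)) = (a + b*sqrt(d)) + (a - b*sqrt(d)) = 2a
= 2 * (-46)
= -92

-92


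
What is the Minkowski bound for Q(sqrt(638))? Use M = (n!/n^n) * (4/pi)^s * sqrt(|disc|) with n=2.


d = 638, d mod 4 = 2, so disc(K) = 4d = 2552; |disc(K)| = 2552
Real quadratic field, so n = 2, s = r2 = 0, r1 = 2
M = (n!/n^n) * (4/pi)^s * sqrt(|disc(K)|) = (2!/2^2) * (4/pi)^0 * sqrt(2552)
= 0.5 * 1.000000 * 50.517324
= 25.2587

25.2587


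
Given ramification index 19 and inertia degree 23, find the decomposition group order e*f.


|D_P| = e * f
= 19 * 23
= 437

437


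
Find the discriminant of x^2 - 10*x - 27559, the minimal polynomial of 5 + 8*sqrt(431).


The element 5 + 8*sqrt(431) has minimal polynomial:
x^2 - 10*x - 27559
Discriminant = (-10)^2 - 4*(-27559)
= 100 + 110236
= 110336

110336


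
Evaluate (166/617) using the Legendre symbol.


p = 617 is prime, so compute (166/617) with the reciprocity algorithm (Jacobi-symbol steps: pull out 2s via (2/n), flip via reciprocity, reduce):
  pull out 2: (2/617) = +1  (since 617 mod 8 = 1)
  reciprocity: (83/617) -> +(617/83)
  reduce: (36/83)
  pull out 2: (2/83) = -1  (since 83 mod 8 = 3)
  pull out 2: (2/83) = -1  (since 83 mod 8 = 3)
  reciprocity: (9/83) -> +(83/9)
  reduce: (2/9)
  pull out 2: (2/9) = +1  (since 9 mod 8 = 1)
  (1/9) = 1
Product of signs = 1
(166/617) = 1

1


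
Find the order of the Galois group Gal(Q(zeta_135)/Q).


|Gal(Q(zeta_135)/Q)| = phi(135)
= 72

72


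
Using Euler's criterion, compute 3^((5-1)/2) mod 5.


p = 5 is prime and the exponent is (p-1)/2 = 2, so by Euler's criterion 3^2 = (3/5) = +1 or -1 mod 5.
Compute by square-and-multiply:
  2 = 2 (binary 10)
  Repeated squaring mod 5: 3^1 = 3, 3^2 = 4
  3^2 = 4 mod 5
Result 4 = p - 1 = -1 mod 5: 3 is a quadratic non-residue mod 5. As a residue in [0, p-1] the value is 4.
3^2 mod 5 = 4

4


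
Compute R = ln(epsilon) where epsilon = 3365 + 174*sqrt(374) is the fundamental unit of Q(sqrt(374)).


epsilon = 3365 + 174*sqrt(374)
= 6729.9999
R = ln(6729.9999)
= 8.8143

8.8143


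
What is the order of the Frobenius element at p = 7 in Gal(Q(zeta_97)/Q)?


The Frobenius at p in Gal(Q(zeta_n)/Q) = (Z/nZ)* is the class of p, so its order is ord_97(7), the smallest k >= 1 with 7^k = 1 mod 97.
n = 97 = 97, phi(97) = 96; the order divides phi(n).
Divisors of 96: 1, 2, 3, 4, 6, 8, 12, 16, 24, 32, 48, 96
Repeated squaring mod 97: 7^1 = 7, 7^2 = 49, 7^4 = 73, 7^8 = 91, 7^16 = 36, 7^32 = 35, 7^64 = 61
Test divisors in increasing order:
  k=1: 7^1 = 7 mod 97
  k=2: 7^2 = 49 mod 97
  k=3: 7^3 = 49 * 7 = 52 mod 97
  k=4: 7^4 = 73 mod 97
  k=6: 7^6 = 73 * 49 = 85 mod 97
  k=8: 7^8 = 91 mod 97
  k=12: 7^12 = 91 * 73 = 47 mod 97
  k=16: 7^16 = 36 mod 97
  k=24: 7^24 = 36 * 91 = 75 mod 97
  k=32: 7^32 = 35 mod 97
  k=48: 7^48 = 35 * 36 = 96 mod 97
  k=96: 7^96 = 61 * 35 = 1 mod 97  <- first divisor giving 1
Order = 96

96


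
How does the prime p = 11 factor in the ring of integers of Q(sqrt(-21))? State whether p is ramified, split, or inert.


K = Q(sqrt(-21)). Since d mod 4 = 3, disc(K) = -84.
Check p | disc: -84 mod 11 = 4.
p does not divide disc. Compute Legendre symbol (d/p):
1^((11-1)/2) mod 11 = 1
(d/p) = 1, so p splits: (p) = P*P' with e=1, f=1, g=2.
Therefore p is split.

split


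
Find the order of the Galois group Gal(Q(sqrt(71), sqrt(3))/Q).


The 2 square roots of distinct primes are multiplicatively independent over Q,
so [K:Q] = 2^2 and Gal(K/Q) is isomorphic to (Z/2Z)^2.
|Gal| = 2^2 = 4

4


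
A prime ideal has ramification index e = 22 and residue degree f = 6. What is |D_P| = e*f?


|D_P| = e * f
= 22 * 6
= 132

132


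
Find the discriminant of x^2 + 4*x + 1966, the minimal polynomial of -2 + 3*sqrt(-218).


The element -2 + 3*sqrt(-218) has minimal polynomial:
x^2 + 4*x + 1966
Discriminant = (4)^2 - 4*(1966)
= 16 - 7864
= -7848

-7848


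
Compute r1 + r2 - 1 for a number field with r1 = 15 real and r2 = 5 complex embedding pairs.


By Dirichlet's unit theorem:
rank = r1 + r2 - 1
= 15 + 5 - 1
= 19

19


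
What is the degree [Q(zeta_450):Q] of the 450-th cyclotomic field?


The degree equals Euler's totient phi(450).
450 = 2 * 3^2 * 5^2
phi(450) = 120

120


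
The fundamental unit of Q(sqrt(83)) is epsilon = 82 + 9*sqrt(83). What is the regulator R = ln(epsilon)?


epsilon = 82 + 9*sqrt(83)
= 163.9939
R = ln(163.9939)
= 5.0998

5.0998


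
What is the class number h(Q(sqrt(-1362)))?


K = Q(sqrt(-1362)). d mod 4 = 2, so D = disc(K) = 4d = -5448
h(K) equals the number of primitive reduced positive-definite forms (a, b, c) = a*x^2 + b*x*y + c*y^2 with b^2 - 4ac = D,
where reduced means |b| <= a <= c, with b >= 0 whenever |b| = a or a = c, and primitive means gcd(a, b, c) = 1.
Reduced forces 3a^2 <= |D| = 5448, so 1 <= a <= 42; b must have the parity of D, and c = (b^2 - D)/(4a) must be an integer >= a.
Enumerate a = 1..42, b in [-a, a]:
  a=1: (1, 0, 1362)  [1]
  a=2: (2, 0, 681)  [1]
  a=3: (3, 0, 454)  [1]
  a=4..5: none
  a=6: (6, 0, 227)  [1]
  a=7..12: none
  a=13: (13, -8, 106), (13, 8, 106)  [2]
  a=14..16: none
  a=17: (17, -14, 83), (17, 14, 83)  [2]
  a=18: none
  a=19: (19, -10, 73), (19, 10, 73)  [2]
  a=20..22: none
  a=23: (23, -16, 62), (23, 16, 62)  [2]
  a=24..25: none
  a=26: (26, -8, 53), (26, 8, 53)  [2]
  a=27..28: none
  a=29: (29, -2, 47), (29, 2, 47)  [2]
  a=30: none
  a=31: (31, -16, 46), (31, 16, 46)  [2]
  a=32..33: none
  a=34: (34, -20, 43), (34, 20, 43)  [2]
  a=35..36: none
  a=37: (37, -18, 39), (37, 18, 39)  [2]
  a=38: (38, -28, 41), (38, 28, 41)  [2]
  a=39..42: none
Total reduced forms: 1 + 1 + 1 + 1 + 2 + 2 + 2 + 2 + 2 + 2 + 2 + 2 + 2 + 2 = 24
h = 24

24


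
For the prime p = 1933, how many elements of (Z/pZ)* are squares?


For prime p, the number of non-zero quadratic residues is (p-1)/2.
= (1933-1)/2
= 966

966


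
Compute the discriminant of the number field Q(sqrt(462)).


For K = Q(sqrt(d)) with d squarefree: disc(K) = d if d = 1 mod 4, and disc(K) = 4d if d = 2 or 3 mod 4.
Here d = 462, and d mod 4 = 2.
d = 2 mod 4, not 1 (O_K = Z[sqrt(d)]), so disc(K) = 4d = 4 * (462) = 1848

1848


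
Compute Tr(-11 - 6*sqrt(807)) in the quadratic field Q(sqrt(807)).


Tr(a + b*sqrt(d)) = (a + b*sqrt(d)) + (a - b*sqrt(d)) = 2a
= 2 * (-11)
= -22

-22


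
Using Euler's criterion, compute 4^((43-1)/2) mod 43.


p = 43 is prime and the exponent is (p-1)/2 = 21, so by Euler's criterion 4^21 = (4/43) = +1 or -1 mod 43.
Compute by square-and-multiply:
  21 = 16 + 4 + 1 (binary 10101)
  Repeated squaring mod 43: 4^1 = 4, 4^2 = 16, 4^4 = 41, 4^8 = 4, 4^16 = 16
  4^21 = 4^16 * 4^4 * 4^1 = 16 * 41 * 4 mod 43
    16 * 41 = 656 = 11 mod 43
    11 * 4 = 44 = 1 mod 43
  4^21 = 1 mod 43
Result 1: 4 is a quadratic residue mod 43.
4^21 mod 43 = 1

1


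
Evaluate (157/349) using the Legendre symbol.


p = 349 is prime, so compute (157/349) with the reciprocity algorithm (Jacobi-symbol steps: pull out 2s via (2/n), flip via reciprocity, reduce):
  reciprocity: (157/349) -> +(349/157)
  reduce: (35/157)
  reciprocity: (35/157) -> +(157/35)
  reduce: (17/35)
  reciprocity: (17/35) -> +(35/17)
  reduce: (1/17)
  (1/17) = 1
Product of signs = 1
(157/349) = 1

1


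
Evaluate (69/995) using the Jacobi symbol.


Compute (69/995) via quadratic reciprocity:
  reciprocity: (69/995) -> +(995/69)
  reduce: (29/69)
  reciprocity: (29/69) -> +(69/29)
  reduce: (11/29)
  reciprocity: (11/29) -> +(29/11)
  reduce: (7/11)
  reciprocity: (7/11) -> -(11/7)
  reduce: (4/7)
  pull out 2: (2/7) = +1  (since 7 mod 8 = 7)
  pull out 2: (2/7) = +1  (since 7 mod 8 = 7)
  (1/7) = 1
Product of signs = -1

-1


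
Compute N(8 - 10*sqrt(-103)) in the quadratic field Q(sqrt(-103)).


N(a + b*sqrt(d)) = a^2 - d*b^2
= (8)^2 - (-103)*(-10)^2
= 64 + 10300
= 10364

10364


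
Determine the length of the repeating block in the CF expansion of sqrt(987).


Run the CF algorithm for sqrt(987).
a_0 = floor(sqrt(987)) = 31; set m_0=0, q_0=1.
Recurrence: m' = q*a - m,  q' = (d - m'^2)/q,  a' = floor((a_0 + m')/q').
  step 1: m=31, q=26, a=2
  step 2: m=21, q=21, a=2
  step 3: m=21, q=26, a=2
  step 4: m=31, q=1, a=62
a_4 = 2*a_0 = 62, so the period closes here.
sqrt(987) = [31; 2, 2, 2, 62]
Period length = 4

4


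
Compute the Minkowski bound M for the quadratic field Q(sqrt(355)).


d = 355, d mod 4 = 3, so disc(K) = 4d = 1420; |disc(K)| = 1420
Real quadratic field, so n = 2, s = r2 = 0, r1 = 2
M = (n!/n^n) * (4/pi)^s * sqrt(|disc(K)|) = (2!/2^2) * (4/pi)^0 * sqrt(1420)
= 0.5 * 1.000000 * 37.682887
= 18.8414

18.8414


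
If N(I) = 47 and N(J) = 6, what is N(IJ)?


N(IJ) = N(I) * N(J)
= 47 * 6
= 282

282


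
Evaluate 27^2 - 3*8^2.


x^2 - d*y^2
= 27^2 - 3*8^2
= 729 - 192
= 537

537


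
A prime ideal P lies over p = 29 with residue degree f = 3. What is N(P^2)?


N(P^a) = p^(a*f)
= 29^(2*3)
= 29^6
= 594823321

594823321


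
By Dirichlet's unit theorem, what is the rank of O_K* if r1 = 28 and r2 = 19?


By Dirichlet's unit theorem:
rank = r1 + r2 - 1
= 28 + 19 - 1
= 46

46


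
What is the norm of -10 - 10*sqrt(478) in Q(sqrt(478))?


N(a + b*sqrt(d)) = a^2 - d*b^2
= (-10)^2 - (478)*(-10)^2
= 100 - 47800
= -47700

-47700


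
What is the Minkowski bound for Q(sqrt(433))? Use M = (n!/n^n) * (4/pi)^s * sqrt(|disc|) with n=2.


d = 433, d mod 4 = 1, so disc(K) = d = 433; |disc(K)| = 433
Real quadratic field, so n = 2, s = r2 = 0, r1 = 2
M = (n!/n^n) * (4/pi)^s * sqrt(|disc(K)|) = (2!/2^2) * (4/pi)^0 * sqrt(433)
= 0.5 * 1.000000 * 20.808652
= 10.4043

10.4043


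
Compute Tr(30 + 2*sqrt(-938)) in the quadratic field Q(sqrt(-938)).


Tr(a + b*sqrt(d)) = (a + b*sqrt(d)) + (a - b*sqrt(d)) = 2a
= 2 * (30)
= 60

60


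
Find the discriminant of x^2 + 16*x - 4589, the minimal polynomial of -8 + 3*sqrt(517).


The element -8 + 3*sqrt(517) has minimal polynomial:
x^2 + 16*x - 4589
Discriminant = (16)^2 - 4*(-4589)
= 256 + 18356
= 18612

18612


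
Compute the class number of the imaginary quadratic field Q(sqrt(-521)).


K = Q(sqrt(-521)). d mod 4 = 3, so D = disc(K) = 4d = -2084
h(K) equals the number of primitive reduced positive-definite forms (a, b, c) = a*x^2 + b*x*y + c*y^2 with b^2 - 4ac = D,
where reduced means |b| <= a <= c, with b >= 0 whenever |b| = a or a = c, and primitive means gcd(a, b, c) = 1.
Reduced forces 3a^2 <= |D| = 2084, so 1 <= a <= 26; b must have the parity of D, and c = (b^2 - D)/(4a) must be an integer >= a.
Enumerate a = 1..26, b in [-a, a]:
  a=1: (1, 0, 521)  [1]
  a=2: (2, 2, 261)  [1]
  a=3: (3, -2, 174), (3, 2, 174)  [2]
  a=4: none
  a=5: (5, -4, 105), (5, 4, 105)  [2]
  a=6: (6, -2, 87), (6, 2, 87)  [2]
  a=7: (7, -4, 75), (7, 4, 75)  [2]
  a=8: none
  a=9: (9, -2, 58), (9, 2, 58)  [2]
  a=10: (10, -6, 53), (10, 6, 53)  [2]
  a=11..12: none
  a=13: (13, -10, 42), (13, 10, 42)  [2]
  a=14: (14, -10, 39), (14, 10, 39)  [2]
  a=15: (15, -14, 38), (15, -4, 35), (15, 4, 35), (15, 14, 38)  [4]
  a=16..17: none
  a=18: (18, -2, 29), (18, 2, 29)  [2]
  a=19: (19, -14, 30), (19, 14, 30)  [2]
  a=20: none
  a=21: (21, -10, 26), (21, -4, 25), (21, 4, 25), (21, 10, 26)  [4]
  a=22: none
  a=23: (23, -20, 27), (23, 20, 27)  [2]
  a=24..26: none
Total reduced forms: 1 + 1 + 2 + 2 + 2 + 2 + 2 + 2 + 2 + 2 + 4 + 2 + 2 + 4 + 2 = 32
h = 32

32


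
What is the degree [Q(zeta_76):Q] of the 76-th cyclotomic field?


The degree equals Euler's totient phi(76).
76 = 2^2 * 19
phi(76) = 36

36


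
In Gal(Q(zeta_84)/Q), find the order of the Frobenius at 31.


The Frobenius at p in Gal(Q(zeta_n)/Q) = (Z/nZ)* is the class of p, so its order is ord_84(31), the smallest k >= 1 with 31^k = 1 mod 84.
n = 84 = 2^2 * 3 * 7, phi(84) = 24; the order divides phi(n).
Divisors of 24: 1, 2, 3, 4, 6, 8, 12, 24
Repeated squaring mod 84: 31^1 = 31, 31^2 = 37, 31^4 = 25, 31^8 = 37, 31^16 = 25
Test divisors in increasing order:
  k=1: 31^1 = 31 mod 84
  k=2: 31^2 = 37 mod 84
  k=3: 31^3 = 37 * 31 = 55 mod 84
  k=4: 31^4 = 25 mod 84
  k=6: 31^6 = 25 * 37 = 1 mod 84  <- first divisor giving 1
Order = 6

6


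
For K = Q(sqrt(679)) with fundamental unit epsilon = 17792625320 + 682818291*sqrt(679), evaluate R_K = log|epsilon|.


epsilon = 17792625320 + 682818291*sqrt(679)
= 3.5585e+10
R = ln(3.5585e+10)
= 24.2952

24.2952


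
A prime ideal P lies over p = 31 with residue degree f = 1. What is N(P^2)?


N(P^a) = p^(a*f)
= 31^(2*1)
= 31^2
= 961

961


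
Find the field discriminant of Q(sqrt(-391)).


For K = Q(sqrt(d)) with d squarefree: disc(K) = d if d = 1 mod 4, and disc(K) = 4d if d = 2 or 3 mod 4.
Here d = -391, and d mod 4 = 1.
d = 1 mod 4 (O_K = Z[(1+sqrt(d))/2]), so disc(K) = d = -391

-391


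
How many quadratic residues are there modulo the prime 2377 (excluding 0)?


For prime p, the number of non-zero quadratic residues is (p-1)/2.
= (2377-1)/2
= 1188

1188


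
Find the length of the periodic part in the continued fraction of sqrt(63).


Run the CF algorithm for sqrt(63).
a_0 = floor(sqrt(63)) = 7; set m_0=0, q_0=1.
Recurrence: m' = q*a - m,  q' = (d - m'^2)/q,  a' = floor((a_0 + m')/q').
  step 1: m=7, q=14, a=1
  step 2: m=7, q=1, a=14
a_2 = 2*a_0 = 14, so the period closes here.
sqrt(63) = [7; 1, 14]
Period length = 2

2


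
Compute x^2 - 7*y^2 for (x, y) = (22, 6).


x^2 - d*y^2
= 22^2 - 7*6^2
= 484 - 252
= 232

232


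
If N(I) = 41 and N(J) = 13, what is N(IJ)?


N(IJ) = N(I) * N(J)
= 41 * 13
= 533

533


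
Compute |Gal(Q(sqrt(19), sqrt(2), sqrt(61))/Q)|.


The 3 square roots of distinct primes are multiplicatively independent over Q,
so [K:Q] = 2^3 and Gal(K/Q) is isomorphic to (Z/2Z)^3.
|Gal| = 2^3 = 8

8


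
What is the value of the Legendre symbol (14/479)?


p = 479 is prime, so compute (14/479) with the reciprocity algorithm (Jacobi-symbol steps: pull out 2s via (2/n), flip via reciprocity, reduce):
  pull out 2: (2/479) = +1  (since 479 mod 8 = 7)
  reciprocity: (7/479) -> -(479/7)
  reduce: (3/7)
  reciprocity: (3/7) -> -(7/3)
  reduce: (1/3)
  (1/3) = 1
Product of signs = 1
(14/479) = 1

1


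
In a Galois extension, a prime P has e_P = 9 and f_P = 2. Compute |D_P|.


|D_P| = e * f
= 9 * 2
= 18

18


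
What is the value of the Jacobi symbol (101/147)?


Compute (101/147) via quadratic reciprocity:
  reciprocity: (101/147) -> +(147/101)
  reduce: (46/101)
  pull out 2: (2/101) = -1  (since 101 mod 8 = 5)
  reciprocity: (23/101) -> +(101/23)
  reduce: (9/23)
  reciprocity: (9/23) -> +(23/9)
  reduce: (5/9)
  reciprocity: (5/9) -> +(9/5)
  reduce: (4/5)
  pull out 2: (2/5) = -1  (since 5 mod 8 = 5)
  pull out 2: (2/5) = -1  (since 5 mod 8 = 5)
  (1/5) = 1
Product of signs = -1

-1


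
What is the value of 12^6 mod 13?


p = 13 is prime and the exponent is (p-1)/2 = 6, so by Euler's criterion 12^6 = (12/13) = +1 or -1 mod 13.
Compute by square-and-multiply:
  6 = 4 + 2 (binary 110)
  Repeated squaring mod 13: 12^1 = 12, 12^2 = 1, 12^4 = 1
  12^6 = 12^4 * 12^2 = 1 * 1 mod 13
    1 * 1 = 1 = 1 mod 13
  12^6 = 1 mod 13
Result 1: 12 is a quadratic residue mod 13.
12^6 mod 13 = 1

1


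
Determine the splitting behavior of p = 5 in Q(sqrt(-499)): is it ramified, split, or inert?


K = Q(sqrt(-499)). Since d mod 4 = 1, disc(K) = -499.
Check p | disc: -499 mod 5 = 1.
p does not divide disc. Compute Legendre symbol (d/p):
1^((5-1)/2) mod 5 = 1
(d/p) = 1, so p splits: (p) = P*P' with e=1, f=1, g=2.
Therefore p is split.

split


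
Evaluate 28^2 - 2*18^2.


x^2 - d*y^2
= 28^2 - 2*18^2
= 784 - 648
= 136

136


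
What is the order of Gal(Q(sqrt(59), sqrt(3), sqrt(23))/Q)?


The 3 square roots of distinct primes are multiplicatively independent over Q,
so [K:Q] = 2^3 and Gal(K/Q) is isomorphic to (Z/2Z)^3.
|Gal| = 2^3 = 8

8


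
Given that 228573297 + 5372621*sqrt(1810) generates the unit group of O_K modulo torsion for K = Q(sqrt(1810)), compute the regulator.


epsilon = 228573297 + 5372621*sqrt(1810)
= 4.5715e+08
R = ln(4.5715e+08)
= 19.9405

19.9405


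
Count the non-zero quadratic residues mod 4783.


For prime p, the number of non-zero quadratic residues is (p-1)/2.
= (4783-1)/2
= 2391

2391


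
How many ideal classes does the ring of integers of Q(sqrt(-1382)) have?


K = Q(sqrt(-1382)). d mod 4 = 2, so D = disc(K) = 4d = -5528
h(K) equals the number of primitive reduced positive-definite forms (a, b, c) = a*x^2 + b*x*y + c*y^2 with b^2 - 4ac = D,
where reduced means |b| <= a <= c, with b >= 0 whenever |b| = a or a = c, and primitive means gcd(a, b, c) = 1.
Reduced forces 3a^2 <= |D| = 5528, so 1 <= a <= 42; b must have the parity of D, and c = (b^2 - D)/(4a) must be an integer >= a.
Enumerate a = 1..42, b in [-a, a]:
  a=1: (1, 0, 1382)  [1]
  a=2: (2, 0, 691)  [1]
  a=3: (3, -2, 461), (3, 2, 461)  [2]
  a=4..5: none
  a=6: (6, -4, 231), (6, 4, 231)  [2]
  a=7: (7, -4, 198), (7, 4, 198)  [2]
  a=8: none
  a=9: (9, -4, 154), (9, 4, 154)  [2]
  a=10: none
  a=11: (11, -4, 126), (11, 4, 126)  [2]
  a=12: none
  a=13: (13, -6, 107), (13, 6, 107)  [2]
  a=14: (14, -4, 99), (14, 4, 99)  [2]
  a=15..17: none
  a=18: (18, -4, 77), (18, 4, 77)  [2]
  a=19: (19, -18, 77), (19, 18, 77)  [2]
  a=20: none
  a=21: (21, -10, 67), (21, -4, 66), (21, 4, 66), (21, 10, 67)  [4]
  a=22: (22, -4, 63), (22, 4, 63)  [2]
  a=23..25: none
  a=26: (26, -20, 57), (26, 20, 57)  [2]
  a=27: (27, -14, 53), (27, 14, 53)  [2]
  a=28..32: none
  a=33: (33, -26, 47), (33, -4, 42), (33, 4, 42), (33, 26, 47)  [4]
  a=34..37: none
  a=38: (38, -20, 39), (38, 20, 39)  [2]
  a=39: (39, -32, 42), (39, 32, 42)  [2]
  a=40..42: none
Total reduced forms: 1 + 1 + 2 + 2 + 2 + 2 + 2 + 2 + 2 + 2 + 2 + 4 + 2 + 2 + 2 + 4 + 2 + 2 = 38
h = 38

38


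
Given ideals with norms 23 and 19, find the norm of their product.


N(IJ) = N(I) * N(J)
= 23 * 19
= 437

437


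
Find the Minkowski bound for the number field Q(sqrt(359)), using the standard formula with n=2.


d = 359, d mod 4 = 3, so disc(K) = 4d = 1436; |disc(K)| = 1436
Real quadratic field, so n = 2, s = r2 = 0, r1 = 2
M = (n!/n^n) * (4/pi)^s * sqrt(|disc(K)|) = (2!/2^2) * (4/pi)^0 * sqrt(1436)
= 0.5 * 1.000000 * 37.894591
= 18.9473

18.9473


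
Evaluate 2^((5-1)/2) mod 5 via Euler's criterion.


p = 5 is prime and the exponent is (p-1)/2 = 2, so by Euler's criterion 2^2 = (2/5) = +1 or -1 mod 5.
Compute by square-and-multiply:
  2 = 2 (binary 10)
  Repeated squaring mod 5: 2^1 = 2, 2^2 = 4
  2^2 = 4 mod 5
Result 4 = p - 1 = -1 mod 5: 2 is a quadratic non-residue mod 5. As a residue in [0, p-1] the value is 4.
2^2 mod 5 = 4

4


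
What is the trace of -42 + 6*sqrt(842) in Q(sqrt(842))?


Tr(a + b*sqrt(d)) = (a + b*sqrt(d)) + (a - b*sqrt(d)) = 2a
= 2 * (-42)
= -84

-84


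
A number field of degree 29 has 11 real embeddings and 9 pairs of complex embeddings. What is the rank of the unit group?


By Dirichlet's unit theorem:
rank = r1 + r2 - 1
= 11 + 9 - 1
= 19

19


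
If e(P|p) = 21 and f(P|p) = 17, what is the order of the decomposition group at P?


|D_P| = e * f
= 21 * 17
= 357

357


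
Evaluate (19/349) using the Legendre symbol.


p = 349 is prime, so compute (19/349) with the reciprocity algorithm (Jacobi-symbol steps: pull out 2s via (2/n), flip via reciprocity, reduce):
  reciprocity: (19/349) -> +(349/19)
  reduce: (7/19)
  reciprocity: (7/19) -> -(19/7)
  reduce: (5/7)
  reciprocity: (5/7) -> +(7/5)
  reduce: (2/5)
  pull out 2: (2/5) = -1  (since 5 mod 8 = 5)
  (1/5) = 1
Product of signs = 1
(19/349) = 1

1


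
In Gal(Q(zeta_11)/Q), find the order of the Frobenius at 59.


The Frobenius at p in Gal(Q(zeta_n)/Q) = (Z/nZ)* is the class of p, so its order is ord_11(59), the smallest k >= 1 with 59^k = 1 mod 11.
n = 11 = 11, phi(11) = 10; the order divides phi(n).
Divisors of 10: 1, 2, 5, 10
Repeated squaring mod 11: 59^1 = 4, 59^2 = 5, 59^4 = 3, 59^8 = 9
Test divisors in increasing order:
  k=1: 59^1 = 4 mod 11
  k=2: 59^2 = 5 mod 11
  k=5: 59^5 = 3 * 4 = 1 mod 11  <- first divisor giving 1
Order = 5

5


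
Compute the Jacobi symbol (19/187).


Compute (19/187) via quadratic reciprocity:
  reciprocity: (19/187) -> -(187/19)
  reduce: (16/19)
  pull out 2: (2/19) = -1  (since 19 mod 8 = 3)
  pull out 2: (2/19) = -1  (since 19 mod 8 = 3)
  pull out 2: (2/19) = -1  (since 19 mod 8 = 3)
  pull out 2: (2/19) = -1  (since 19 mod 8 = 3)
  (1/19) = 1
Product of signs = -1

-1


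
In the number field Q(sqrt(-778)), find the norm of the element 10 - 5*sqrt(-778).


N(a + b*sqrt(d)) = a^2 - d*b^2
= (10)^2 - (-778)*(-5)^2
= 100 + 19450
= 19550

19550


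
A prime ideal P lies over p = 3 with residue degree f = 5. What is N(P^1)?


N(P^a) = p^(a*f)
= 3^(1*5)
= 3^5
= 243

243


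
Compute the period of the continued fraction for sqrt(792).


Run the CF algorithm for sqrt(792).
a_0 = floor(sqrt(792)) = 28; set m_0=0, q_0=1.
Recurrence: m' = q*a - m,  q' = (d - m'^2)/q,  a' = floor((a_0 + m')/q').
  step 1: m=28, q=8, a=7
  step 2: m=28, q=1, a=56
a_2 = 2*a_0 = 56, so the period closes here.
sqrt(792) = [28; 7, 56]
Period length = 2

2


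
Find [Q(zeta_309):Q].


The degree equals Euler's totient phi(309).
309 = 3 * 103
phi(309) = 204

204


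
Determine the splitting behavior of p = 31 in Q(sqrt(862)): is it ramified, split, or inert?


K = Q(sqrt(862)). Since d mod 4 = 2, disc(K) = 3448.
Check p | disc: 3448 mod 31 = 7.
p does not divide disc. Compute Legendre symbol (d/p):
25^((31-1)/2) mod 31 = 1
(d/p) = 1, so p splits: (p) = P*P' with e=1, f=1, g=2.
Therefore p is split.

split


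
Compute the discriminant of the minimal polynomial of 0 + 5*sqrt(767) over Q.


The element 0 + 5*sqrt(767) has minimal polynomial:
x^2 + 0*x - 19175
Discriminant = (0)^2 - 4*(-19175)
= 0 + 76700
= 76700

76700


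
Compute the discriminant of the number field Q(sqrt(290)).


For K = Q(sqrt(d)) with d squarefree: disc(K) = d if d = 1 mod 4, and disc(K) = 4d if d = 2 or 3 mod 4.
Here d = 290, and d mod 4 = 2.
d = 2 mod 4, not 1 (O_K = Z[sqrt(d)]), so disc(K) = 4d = 4 * (290) = 1160

1160


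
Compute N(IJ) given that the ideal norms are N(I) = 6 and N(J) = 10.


N(IJ) = N(I) * N(J)
= 6 * 10
= 60

60


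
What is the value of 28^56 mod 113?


p = 113 is prime and the exponent is (p-1)/2 = 56, so by Euler's criterion 28^56 = (28/113) = +1 or -1 mod 113.
Compute by square-and-multiply:
  56 = 32 + 16 + 8 (binary 111000)
  Repeated squaring mod 113: 28^1 = 28, 28^2 = 106, 28^4 = 49, 28^8 = 28, 28^16 = 106, 28^32 = 49
  28^56 = 28^32 * 28^16 * 28^8 = 49 * 106 * 28 mod 113
    49 * 106 = 5194 = 109 mod 113
    109 * 28 = 3052 = 1 mod 113
  28^56 = 1 mod 113
Result 1: 28 is a quadratic residue mod 113.
28^56 mod 113 = 1

1


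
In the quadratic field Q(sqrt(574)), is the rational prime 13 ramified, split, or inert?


K = Q(sqrt(574)). Since d mod 4 = 2, disc(K) = 2296.
Check p | disc: 2296 mod 13 = 8.
p does not divide disc. Compute Legendre symbol (d/p):
2^((13-1)/2) mod 13 = -1
(d/p) = -1, so p is inert: (p) stays prime with e=1, f=2, g=1.
Therefore p is inert.

inert


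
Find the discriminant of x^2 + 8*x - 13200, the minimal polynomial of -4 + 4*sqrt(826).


The element -4 + 4*sqrt(826) has minimal polynomial:
x^2 + 8*x - 13200
Discriminant = (8)^2 - 4*(-13200)
= 64 + 52800
= 52864

52864


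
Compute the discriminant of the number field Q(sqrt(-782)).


For K = Q(sqrt(d)) with d squarefree: disc(K) = d if d = 1 mod 4, and disc(K) = 4d if d = 2 or 3 mod 4.
Here d = -782, and d mod 4 = 2.
d = 2 mod 4, not 1 (O_K = Z[sqrt(d)]), so disc(K) = 4d = 4 * (-782) = -3128

-3128


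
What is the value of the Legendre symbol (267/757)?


p = 757 is prime, so compute (267/757) with the reciprocity algorithm (Jacobi-symbol steps: pull out 2s via (2/n), flip via reciprocity, reduce):
  reciprocity: (267/757) -> +(757/267)
  reduce: (223/267)
  reciprocity: (223/267) -> -(267/223)
  reduce: (44/223)
  pull out 2: (2/223) = +1  (since 223 mod 8 = 7)
  pull out 2: (2/223) = +1  (since 223 mod 8 = 7)
  reciprocity: (11/223) -> -(223/11)
  reduce: (3/11)
  reciprocity: (3/11) -> -(11/3)
  reduce: (2/3)
  pull out 2: (2/3) = -1  (since 3 mod 8 = 3)
  (1/3) = 1
Product of signs = 1
(267/757) = 1

1


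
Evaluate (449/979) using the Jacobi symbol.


Compute (449/979) via quadratic reciprocity:
  reciprocity: (449/979) -> +(979/449)
  reduce: (81/449)
  reciprocity: (81/449) -> +(449/81)
  reduce: (44/81)
  pull out 2: (2/81) = +1  (since 81 mod 8 = 1)
  pull out 2: (2/81) = +1  (since 81 mod 8 = 1)
  reciprocity: (11/81) -> +(81/11)
  reduce: (4/11)
  pull out 2: (2/11) = -1  (since 11 mod 8 = 3)
  pull out 2: (2/11) = -1  (since 11 mod 8 = 3)
  (1/11) = 1
Product of signs = 1

1


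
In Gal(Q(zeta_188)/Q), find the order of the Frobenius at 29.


The Frobenius at p in Gal(Q(zeta_n)/Q) = (Z/nZ)* is the class of p, so its order is ord_188(29), the smallest k >= 1 with 29^k = 1 mod 188.
n = 188 = 2^2 * 47, phi(188) = 92; the order divides phi(n).
Divisors of 92: 1, 2, 4, 23, 46, 92
Repeated squaring mod 188: 29^1 = 29, 29^2 = 89, 29^4 = 25, 29^8 = 61, 29^16 = 149, 29^32 = 17, 29^64 = 101
Test divisors in increasing order:
  k=1: 29^1 = 29 mod 188
  k=2: 29^2 = 89 mod 188
  k=4: 29^4 = 25 mod 188
  k=23: 29^23 = 149 * 25 * 89 * 29 = 93 mod 188
  k=46: 29^46 = 17 * 61 * 25 * 89 = 1 mod 188  <- first divisor giving 1
Order = 46

46


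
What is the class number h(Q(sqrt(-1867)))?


K = Q(sqrt(-1867)). d mod 4 = 1, so D = disc(K) = d = -1867
h(K) equals the number of primitive reduced positive-definite forms (a, b, c) = a*x^2 + b*x*y + c*y^2 with b^2 - 4ac = D,
where reduced means |b| <= a <= c, with b >= 0 whenever |b| = a or a = c, and primitive means gcd(a, b, c) = 1.
Reduced forces 3a^2 <= |D| = 1867, so 1 <= a <= 24; b must have the parity of D, and c = (b^2 - D)/(4a) must be an integer >= a.
Enumerate a = 1..24, b in [-a, a]:
  a=1: (1, 1, 467)  [1]
  a=2..6: none
  a=7: (7, -3, 67), (7, 3, 67)  [2]
  a=8..10: none
  a=11: (11, -5, 43), (11, 5, 43)  [2]
  a=12..24: none
Total reduced forms: 1 + 2 + 2 = 5
h = 5

5


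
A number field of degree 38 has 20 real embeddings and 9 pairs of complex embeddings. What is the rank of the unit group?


By Dirichlet's unit theorem:
rank = r1 + r2 - 1
= 20 + 9 - 1
= 28

28


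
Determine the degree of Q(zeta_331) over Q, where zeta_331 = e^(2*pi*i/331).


The degree equals Euler's totient phi(331).
331 = 331
phi(331) = 330

330


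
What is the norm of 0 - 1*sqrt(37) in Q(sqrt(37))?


N(a + b*sqrt(d)) = a^2 - d*b^2
= (0)^2 - (37)*(-1)^2
= 0 - 37
= -37

-37


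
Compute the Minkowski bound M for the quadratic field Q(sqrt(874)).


d = 874, d mod 4 = 2, so disc(K) = 4d = 3496; |disc(K)| = 3496
Real quadratic field, so n = 2, s = r2 = 0, r1 = 2
M = (n!/n^n) * (4/pi)^s * sqrt(|disc(K)|) = (2!/2^2) * (4/pi)^0 * sqrt(3496)
= 0.5 * 1.000000 * 59.126982
= 29.5635

29.5635


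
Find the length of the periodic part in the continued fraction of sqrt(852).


Run the CF algorithm for sqrt(852).
a_0 = floor(sqrt(852)) = 29; set m_0=0, q_0=1.
Recurrence: m' = q*a - m,  q' = (d - m'^2)/q,  a' = floor((a_0 + m')/q').
  step 1: m=29, q=11, a=5
  step 2: m=26, q=16, a=3
  step 3: m=22, q=23, a=2
  step 4: m=24, q=12, a=4
  step 5: m=24, q=23, a=2
  step 6: m=22, q=16, a=3
  step 7: m=26, q=11, a=5
  step 8: m=29, q=1, a=58
a_8 = 2*a_0 = 58, so the period closes here.
sqrt(852) = [29; 5, 3, 2, 4, 2, 3, 5, 58]
Period length = 8

8


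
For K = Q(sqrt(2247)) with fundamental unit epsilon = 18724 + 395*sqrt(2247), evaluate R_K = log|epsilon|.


epsilon = 18724 + 395*sqrt(2247)
= 37448.0000
R = ln(37448.0000)
= 10.5307

10.5307


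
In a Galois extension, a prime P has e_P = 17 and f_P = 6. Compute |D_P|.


|D_P| = e * f
= 17 * 6
= 102

102


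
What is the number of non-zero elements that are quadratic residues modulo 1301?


For prime p, the number of non-zero quadratic residues is (p-1)/2.
= (1301-1)/2
= 650

650


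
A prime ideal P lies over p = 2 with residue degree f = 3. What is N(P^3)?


N(P^a) = p^(a*f)
= 2^(3*3)
= 2^9
= 512

512


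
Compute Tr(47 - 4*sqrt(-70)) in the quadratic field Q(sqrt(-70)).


Tr(a + b*sqrt(d)) = (a + b*sqrt(d)) + (a - b*sqrt(d)) = 2a
= 2 * (47)
= 94

94


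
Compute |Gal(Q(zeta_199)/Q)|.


|Gal(Q(zeta_199)/Q)| = phi(199)
= 198

198


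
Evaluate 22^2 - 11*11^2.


x^2 - d*y^2
= 22^2 - 11*11^2
= 484 - 1331
= -847

-847


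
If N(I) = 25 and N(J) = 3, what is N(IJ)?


N(IJ) = N(I) * N(J)
= 25 * 3
= 75

75


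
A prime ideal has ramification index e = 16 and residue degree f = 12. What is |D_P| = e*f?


|D_P| = e * f
= 16 * 12
= 192

192


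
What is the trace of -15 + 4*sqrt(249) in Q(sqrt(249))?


Tr(a + b*sqrt(d)) = (a + b*sqrt(d)) + (a - b*sqrt(d)) = 2a
= 2 * (-15)
= -30

-30


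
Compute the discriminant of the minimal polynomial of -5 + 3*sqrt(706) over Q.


The element -5 + 3*sqrt(706) has minimal polynomial:
x^2 + 10*x - 6329
Discriminant = (10)^2 - 4*(-6329)
= 100 + 25316
= 25416

25416


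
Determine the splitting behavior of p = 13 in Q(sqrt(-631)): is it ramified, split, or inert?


K = Q(sqrt(-631)). Since d mod 4 = 1, disc(K) = -631.
Check p | disc: -631 mod 13 = 6.
p does not divide disc. Compute Legendre symbol (d/p):
6^((13-1)/2) mod 13 = -1
(d/p) = -1, so p is inert: (p) stays prime with e=1, f=2, g=1.
Therefore p is inert.

inert


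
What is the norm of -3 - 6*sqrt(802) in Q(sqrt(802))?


N(a + b*sqrt(d)) = a^2 - d*b^2
= (-3)^2 - (802)*(-6)^2
= 9 - 28872
= -28863

-28863


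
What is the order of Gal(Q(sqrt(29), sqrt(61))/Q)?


The 2 square roots of distinct primes are multiplicatively independent over Q,
so [K:Q] = 2^2 and Gal(K/Q) is isomorphic to (Z/2Z)^2.
|Gal| = 2^2 = 4

4


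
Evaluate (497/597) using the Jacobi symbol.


Compute (497/597) via quadratic reciprocity:
  reciprocity: (497/597) -> +(597/497)
  reduce: (100/497)
  pull out 2: (2/497) = +1  (since 497 mod 8 = 1)
  pull out 2: (2/497) = +1  (since 497 mod 8 = 1)
  reciprocity: (25/497) -> +(497/25)
  reduce: (22/25)
  pull out 2: (2/25) = +1  (since 25 mod 8 = 1)
  reciprocity: (11/25) -> +(25/11)
  reduce: (3/11)
  reciprocity: (3/11) -> -(11/3)
  reduce: (2/3)
  pull out 2: (2/3) = -1  (since 3 mod 8 = 3)
  (1/3) = 1
Product of signs = 1

1


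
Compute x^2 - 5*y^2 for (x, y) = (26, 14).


x^2 - d*y^2
= 26^2 - 5*14^2
= 676 - 980
= -304

-304


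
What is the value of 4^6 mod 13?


p = 13 is prime and the exponent is (p-1)/2 = 6, so by Euler's criterion 4^6 = (4/13) = +1 or -1 mod 13.
Compute by square-and-multiply:
  6 = 4 + 2 (binary 110)
  Repeated squaring mod 13: 4^1 = 4, 4^2 = 3, 4^4 = 9
  4^6 = 4^4 * 4^2 = 9 * 3 mod 13
    9 * 3 = 27 = 1 mod 13
  4^6 = 1 mod 13
Result 1: 4 is a quadratic residue mod 13.
4^6 mod 13 = 1

1


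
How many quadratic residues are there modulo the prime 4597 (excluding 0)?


For prime p, the number of non-zero quadratic residues is (p-1)/2.
= (4597-1)/2
= 2298

2298


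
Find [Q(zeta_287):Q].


The degree equals Euler's totient phi(287).
287 = 7 * 41
phi(287) = 240

240


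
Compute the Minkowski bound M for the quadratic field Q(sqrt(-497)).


d = -497, d mod 4 = 3, so disc(K) = 4d = -1988; |disc(K)| = 1988
Imaginary quadratic field, so n = 2, s = r2 = 1, r1 = 0
M = (n!/n^n) * (4/pi)^s * sqrt(|disc(K)|) = (2!/2^2) * (4/pi)^1 * sqrt(1988)
= 0.5 * 1.273240 * 44.586994
= 28.3850

28.3850


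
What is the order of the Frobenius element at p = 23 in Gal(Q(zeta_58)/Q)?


The Frobenius at p in Gal(Q(zeta_n)/Q) = (Z/nZ)* is the class of p, so its order is ord_58(23), the smallest k >= 1 with 23^k = 1 mod 58.
n = 58 = 2 * 29, phi(58) = 28; the order divides phi(n).
Divisors of 28: 1, 2, 4, 7, 14, 28
Repeated squaring mod 58: 23^1 = 23, 23^2 = 7, 23^4 = 49, 23^8 = 23, 23^16 = 7
Test divisors in increasing order:
  k=1: 23^1 = 23 mod 58
  k=2: 23^2 = 7 mod 58
  k=4: 23^4 = 49 mod 58
  k=7: 23^7 = 49 * 7 * 23 = 1 mod 58  <- first divisor giving 1
Order = 7

7


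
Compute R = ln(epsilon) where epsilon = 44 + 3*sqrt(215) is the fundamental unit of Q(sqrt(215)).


epsilon = 44 + 3*sqrt(215)
= 87.9886
R = ln(87.9886)
= 4.4772

4.4772


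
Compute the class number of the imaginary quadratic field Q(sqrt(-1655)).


K = Q(sqrt(-1655)). d mod 4 = 1, so D = disc(K) = d = -1655
h(K) equals the number of primitive reduced positive-definite forms (a, b, c) = a*x^2 + b*x*y + c*y^2 with b^2 - 4ac = D,
where reduced means |b| <= a <= c, with b >= 0 whenever |b| = a or a = c, and primitive means gcd(a, b, c) = 1.
Reduced forces 3a^2 <= |D| = 1655, so 1 <= a <= 23; b must have the parity of D, and c = (b^2 - D)/(4a) must be an integer >= a.
Enumerate a = 1..23, b in [-a, a]:
  a=1: (1, 1, 414)  [1]
  a=2: (2, -1, 207), (2, 1, 207)  [2]
  a=3: (3, -1, 138), (3, 1, 138)  [2]
  a=4: (4, -3, 104), (4, 3, 104)  [2]
  a=5: (5, 5, 84)  [1]
  a=6: (6, -5, 70), (6, -1, 69), (6, 1, 69), (6, 5, 70)  [4]
  a=7: (7, -5, 60), (7, 5, 60)  [2]
  a=8: (8, -3, 52), (8, 3, 52)  [2]
  a=9: (9, -1, 46), (9, 1, 46)  [2]
  a=10: (10, -5, 42), (10, 5, 42)  [2]
  a=11: none
  a=12: (12, -11, 37), (12, -5, 35), (12, 5, 35), (12, 11, 37)  [4]
  a=13: (13, -3, 32), (13, 3, 32)  [2]
  a=14: (14, -9, 31), (14, -5, 30), (14, 5, 30), (14, 9, 31)  [4]
  a=15: (15, -5, 28), (15, 5, 28)  [2]
  a=16: (16, -3, 26), (16, 3, 26)  [2]
  a=17: none
  a=18: (18, -17, 27), (18, -1, 23), (18, 1, 23), (18, 17, 27)  [4]
  a=19: (19, -13, 24), (19, 13, 24)  [2]
  a=20: (20, -5, 21), (20, 5, 21)  [2]
  a=21: (21, -19, 24), (21, 19, 24)  [2]
  a=22..23: none
Total reduced forms: 1 + 2 + 2 + 2 + 1 + 4 + 2 + 2 + 2 + 2 + 4 + 2 + 4 + 2 + 2 + 4 + 2 + 2 + 2 = 44
h = 44

44
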